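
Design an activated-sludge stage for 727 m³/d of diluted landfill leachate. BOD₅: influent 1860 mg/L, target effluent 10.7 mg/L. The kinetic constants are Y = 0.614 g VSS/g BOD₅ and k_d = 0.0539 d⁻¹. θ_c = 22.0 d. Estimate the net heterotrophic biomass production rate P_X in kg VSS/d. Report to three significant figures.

P_X ≈ 378 kg VSS/d

Observed yield with endogenous decay: Y_obs = Y / (1 + k_d·θ_c) = 0.614 / (1 + 0.0539 × 22.0) = 0.614 / 2.186 = 0.2809 g VSS/g BOD₅.
ΔS = 1860 − 10.7 = 1849 mg/L, so the substrate removal rate is 727 × 1849/1000 = 1344 kg BOD₅/d.
Net biomass production P_X = Y_obs × Q·(S₀ − S) = 0.2809 × 1344 = 377.7 kg VSS/d.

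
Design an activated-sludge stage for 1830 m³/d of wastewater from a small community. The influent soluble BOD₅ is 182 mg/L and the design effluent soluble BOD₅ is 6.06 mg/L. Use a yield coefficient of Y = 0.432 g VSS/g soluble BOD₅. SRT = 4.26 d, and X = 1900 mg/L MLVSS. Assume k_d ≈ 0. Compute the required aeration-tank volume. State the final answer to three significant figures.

With k_d = 0 the design equation reduces to V = Y Q (S₀−S) θ_c / X = 0.432 × 1830 × (182 − 6.06) × 4.26 / 1900 = 311.9 m³.

V ≈ 312 m³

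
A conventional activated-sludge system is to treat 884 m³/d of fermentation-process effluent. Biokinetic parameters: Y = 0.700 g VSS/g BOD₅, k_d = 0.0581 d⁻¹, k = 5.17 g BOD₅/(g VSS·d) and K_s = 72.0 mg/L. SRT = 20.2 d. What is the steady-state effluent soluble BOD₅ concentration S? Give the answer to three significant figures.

S ≈ 2.21 mg/L

From the Monod/SRT balance for a CMAS, S = K_s·(1+k_d θ_c)/[θ_c·(Y k − k_d) − 1] = 72.0 × (1 + 0.0581 × 20.2) / [20.2 × (0.700 × 5.17 − 0.0581) − 1] = 156.5 / 70.93 = 2.206 mg/L.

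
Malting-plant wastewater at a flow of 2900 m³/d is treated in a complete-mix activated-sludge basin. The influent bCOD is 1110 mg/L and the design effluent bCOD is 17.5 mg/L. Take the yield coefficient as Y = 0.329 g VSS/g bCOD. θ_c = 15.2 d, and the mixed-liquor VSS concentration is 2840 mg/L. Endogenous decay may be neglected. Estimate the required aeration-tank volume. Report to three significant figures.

Biomass mass balance (decay neglected): V·X = Y·Q·(S₀ − S)·θ_c, so V = 0.329 × 2900 × (1110 − 17.5) × 15.2 / 2840 = 5579 m³.

V ≈ 5580 m³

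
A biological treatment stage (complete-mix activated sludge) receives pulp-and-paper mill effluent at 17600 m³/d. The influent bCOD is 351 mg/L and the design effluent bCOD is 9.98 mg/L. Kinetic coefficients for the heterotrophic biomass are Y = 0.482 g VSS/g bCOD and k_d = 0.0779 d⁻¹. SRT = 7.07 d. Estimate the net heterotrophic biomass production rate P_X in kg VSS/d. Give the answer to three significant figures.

P_X ≈ 1870 kg VSS/d

Observed yield with endogenous decay: Y_obs = Y / (1 + k_d·θ_c) = 0.482 / (1 + 0.0779 × 7.07) = 0.482 / 1.551 = 0.3108 g VSS/g bCOD.
Q·(S₀ − S) = 17600 × (351 − 9.98) × 10⁻³ = 6002 kg/d removed.
P_X = Y_obs · Q(S₀ − S) = 0.3108 × 6002 = 1866 kg VSS/d.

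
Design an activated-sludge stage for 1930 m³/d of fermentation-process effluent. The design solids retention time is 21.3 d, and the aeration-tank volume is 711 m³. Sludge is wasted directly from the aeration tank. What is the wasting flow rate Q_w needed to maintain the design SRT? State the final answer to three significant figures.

For wasting at MLVSS concentration, Q_w = V/θ_c = 711.0/21.3 = 33.38 m³/d.

Q_w ≈ 33.4 m³/d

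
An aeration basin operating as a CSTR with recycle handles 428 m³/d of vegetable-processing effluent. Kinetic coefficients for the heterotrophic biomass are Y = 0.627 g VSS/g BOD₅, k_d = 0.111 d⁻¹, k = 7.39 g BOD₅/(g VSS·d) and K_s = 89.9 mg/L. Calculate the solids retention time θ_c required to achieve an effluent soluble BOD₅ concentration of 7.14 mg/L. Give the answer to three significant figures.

θ_c ≈ 4.35 d

Specific growth rate at S = 7.14 mg/L: μ = YkS/(K_s+S) = 0.627·7.39·7.14/(89.9+7.14) = 0.3409 d⁻¹.
Then 1/θ_c = μ − k_d = 0.3409 − 0.111 = 0.2299 d⁻¹, giving θ_c = 4.349 d.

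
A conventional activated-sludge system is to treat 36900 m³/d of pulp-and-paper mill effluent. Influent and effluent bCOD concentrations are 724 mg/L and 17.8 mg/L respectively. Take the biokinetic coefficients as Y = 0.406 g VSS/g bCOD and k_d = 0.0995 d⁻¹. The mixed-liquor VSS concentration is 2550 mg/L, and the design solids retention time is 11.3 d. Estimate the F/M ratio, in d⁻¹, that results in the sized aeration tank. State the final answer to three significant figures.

F/M ≈ 0.475 d⁻¹

From the SRT design equation V = Y Q (S₀−S) θ_c / [X (1 + k_d θ_c)] = 0.406 × 36900 × (724 − 17.8) × 11.3 / [2550 × (1 + 0.0995 × 11.3)] = 1.2×10^8 / 5417 = 22069 m³.
F/M = Q·S₀ / (V·X) = 36900 × 724 / (22069 × 2550) = 0.4747 g bCOD·(g VSS·d)⁻¹.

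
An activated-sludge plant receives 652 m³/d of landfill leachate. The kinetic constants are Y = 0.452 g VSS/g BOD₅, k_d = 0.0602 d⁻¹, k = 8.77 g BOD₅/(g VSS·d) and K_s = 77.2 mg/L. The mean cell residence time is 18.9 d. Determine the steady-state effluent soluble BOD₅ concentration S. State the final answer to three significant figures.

S ≈ 2.27 mg/L

For a completely mixed reactor with recycle the Lawrence–McCarty relation gives S = K_s·(1 + k_d·θ_c) / [θ_c·(Y·k − k_d) − 1] = 77.2 × (1 + 0.0602 × 18.9) / [18.9 × (0.452 × 8.77 − 0.0602) − 1] = 165.0 / 72.78 = 2.268 mg/L.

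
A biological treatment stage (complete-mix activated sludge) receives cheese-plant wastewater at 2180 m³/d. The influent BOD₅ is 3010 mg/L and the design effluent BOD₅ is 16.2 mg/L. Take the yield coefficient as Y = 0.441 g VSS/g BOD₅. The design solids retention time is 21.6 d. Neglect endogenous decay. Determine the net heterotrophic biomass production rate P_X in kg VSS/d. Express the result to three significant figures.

Since k_d ≈ 0, Y_obs = Y = 0.441 g VSS/g BOD₅.
ΔS = 3010 − 16.2 = 2994 mg/L, so the substrate removal rate is 2180 × 2994/1000 = 6526 kg BOD₅/d.
P_X = Y_obs · Q(S₀ − S) = 0.4410 × 6526 = 2878 kg VSS/d.

P_X ≈ 2880 kg VSS/d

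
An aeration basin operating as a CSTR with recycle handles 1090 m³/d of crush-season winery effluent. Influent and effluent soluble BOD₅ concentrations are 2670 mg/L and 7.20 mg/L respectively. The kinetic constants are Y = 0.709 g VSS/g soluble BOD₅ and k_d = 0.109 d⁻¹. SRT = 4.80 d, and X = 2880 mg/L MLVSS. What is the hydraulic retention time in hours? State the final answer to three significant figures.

τ ≈ 49.6 h

From the SRT design equation V = Y Q (S₀−S) θ_c / [X (1 + k_d θ_c)] = 0.709 × 1090 × (2670 − 7.20) × 4.80 / [2880 × (1 + 0.109 × 4.80)] = 9.88×10^6 / 4387 = 2252 m³.
τ = V/Q = 2252/1090 = 2.066 d, or 49.58 h.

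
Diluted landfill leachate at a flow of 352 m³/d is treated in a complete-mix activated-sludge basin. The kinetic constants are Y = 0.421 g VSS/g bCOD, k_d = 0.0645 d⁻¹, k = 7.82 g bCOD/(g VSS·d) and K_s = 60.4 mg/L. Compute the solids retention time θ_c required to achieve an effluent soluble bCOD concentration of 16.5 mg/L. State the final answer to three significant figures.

Specific growth rate at S = 16.5 mg/L: μ = YkS/(K_s+S) = 0.421·7.82·16.5/(60.4+16.5) = 0.7064 d⁻¹.
Then 1/θ_c = μ − k_d = 0.7064 − 0.0645 = 0.6419 d⁻¹, giving θ_c = 1.558 d.

θ_c ≈ 1.56 d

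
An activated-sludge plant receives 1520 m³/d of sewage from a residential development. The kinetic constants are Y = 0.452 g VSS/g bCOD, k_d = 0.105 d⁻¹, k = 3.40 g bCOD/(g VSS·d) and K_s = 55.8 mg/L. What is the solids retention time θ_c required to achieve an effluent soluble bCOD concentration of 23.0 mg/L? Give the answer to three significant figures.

Specific growth rate at S = 23.0 mg/L: μ = YkS/(K_s+S) = 0.452·3.40·23.0/(55.8+23.0) = 0.4486 d⁻¹.
1/θ_c = 0.4486 − 0.105 = 0.3436 d⁻¹, so θ_c = 2.911 d.

θ_c ≈ 2.91 d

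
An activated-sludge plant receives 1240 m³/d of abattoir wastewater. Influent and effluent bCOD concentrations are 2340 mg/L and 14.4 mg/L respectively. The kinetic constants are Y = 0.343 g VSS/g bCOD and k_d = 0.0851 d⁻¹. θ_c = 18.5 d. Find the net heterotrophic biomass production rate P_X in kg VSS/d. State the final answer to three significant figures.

P_X ≈ 384 kg VSS/d

Observed yield with endogenous decay: Y_obs = Y / (1 + k_d·θ_c) = 0.343 / (1 + 0.0851 × 18.5) = 0.343 / 2.574 = 0.1332 g VSS/g bCOD.
Substrate removed = Q·(S₀ − S) = 1240 m³/d × (2340 − 14.4) g/m³ = 2.88×10^6 g/d = 2884 kg/d.
Net biomass production P_X = Y_obs × Q·(S₀ − S) = 0.1332 × 2884 = 384.2 kg VSS/d.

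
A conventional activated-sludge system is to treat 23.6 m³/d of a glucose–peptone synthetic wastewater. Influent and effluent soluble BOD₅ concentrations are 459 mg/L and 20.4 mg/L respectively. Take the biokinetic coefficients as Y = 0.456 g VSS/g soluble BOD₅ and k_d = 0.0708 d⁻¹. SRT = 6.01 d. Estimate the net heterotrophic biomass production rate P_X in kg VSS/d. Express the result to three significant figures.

P_X ≈ 3.31 kg VSS/d

The observed yield is Y_obs = Y/(1 + k_d·θ_c) = 0.456 / (1 + 0.0708 × 6.01) = 0.456 / 1.426 = 0.3199 g VSS per g soluble BOD₅ removed.
ΔS = 459 − 20.4 = 438.6 mg/L, so the substrate removal rate is 23.6 × 438.6/1000 = 10.35 kg soluble BOD₅/d.
P_X = Y_obs · Q(S₀ − S) = 0.3199 × 10.35 = 3.311 kg VSS/d.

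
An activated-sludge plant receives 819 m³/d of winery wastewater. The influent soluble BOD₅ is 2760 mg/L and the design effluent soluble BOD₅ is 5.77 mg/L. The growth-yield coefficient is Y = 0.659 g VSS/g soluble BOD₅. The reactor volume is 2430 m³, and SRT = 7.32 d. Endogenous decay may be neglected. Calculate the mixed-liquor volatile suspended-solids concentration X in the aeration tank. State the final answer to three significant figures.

X ≈ 4480 mg/L

Without decay, X = Y Q (S₀−S) θ_c / V = 0.659 × 819 × (2760 − 5.77) × 7.32 / 2430 = 4478 mg/L.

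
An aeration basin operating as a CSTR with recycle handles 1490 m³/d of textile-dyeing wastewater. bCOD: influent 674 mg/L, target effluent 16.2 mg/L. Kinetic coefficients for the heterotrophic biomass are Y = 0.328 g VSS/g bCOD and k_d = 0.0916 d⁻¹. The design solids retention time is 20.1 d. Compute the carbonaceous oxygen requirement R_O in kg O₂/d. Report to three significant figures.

R_O ≈ 819 kg O₂/d

Observed yield with endogenous decay: Y_obs = Y / (1 + k_d·θ_c) = 0.328 / (1 + 0.0916 × 20.1) = 0.328 / 2.841 = 0.1154 g VSS/g bCOD.
Substrate removed = Q·(S₀ − S) = 1490 m³/d × (674 − 16.2) g/m³ = 9.8×10^5 g/d = 980.1 kg/d.
Net sludge production P_X = 0.1154 × 980.1 = 113.2 kg VSS/d.
R_O = Q·ΔS − 1.42 P_X = 980.1 − 160.7 = 819.4 kg O₂/d.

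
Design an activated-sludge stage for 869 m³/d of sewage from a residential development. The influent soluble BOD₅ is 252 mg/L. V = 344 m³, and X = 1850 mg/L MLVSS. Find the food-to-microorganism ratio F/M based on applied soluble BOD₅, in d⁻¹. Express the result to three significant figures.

Food-to-microorganism ratio F/M = Q S₀ / (V X) = 869 × 252 / (344.0 × 1850) = 0.3441 d⁻¹.

F/M ≈ 0.344 d⁻¹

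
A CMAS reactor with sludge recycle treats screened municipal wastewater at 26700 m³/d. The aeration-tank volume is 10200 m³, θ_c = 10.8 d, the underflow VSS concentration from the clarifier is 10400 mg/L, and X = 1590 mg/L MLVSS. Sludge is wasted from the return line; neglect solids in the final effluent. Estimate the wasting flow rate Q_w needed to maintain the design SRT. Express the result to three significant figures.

Q_w ≈ 144 m³/d

θ_c = V·X/(Q_w·X_r) when wasting from the recycle, so Q_w = V·X/(θ_c·X_r) = 10200 × 1590 / (10.8 × 10400) = 144.4 m³/d.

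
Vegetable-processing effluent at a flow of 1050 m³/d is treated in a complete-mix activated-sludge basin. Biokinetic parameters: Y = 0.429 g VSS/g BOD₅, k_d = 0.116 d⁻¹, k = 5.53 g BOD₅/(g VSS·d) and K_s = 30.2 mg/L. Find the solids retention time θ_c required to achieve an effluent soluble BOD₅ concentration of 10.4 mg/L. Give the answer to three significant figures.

Specific growth rate at S = 10.4 mg/L: μ = YkS/(K_s+S) = 0.429·5.53·10.4/(30.2+10.4) = 0.6077 d⁻¹.
Then 1/θ_c = μ − k_d = 0.6077 − 0.116 = 0.4917 d⁻¹, giving θ_c = 2.034 d.

θ_c ≈ 2.03 d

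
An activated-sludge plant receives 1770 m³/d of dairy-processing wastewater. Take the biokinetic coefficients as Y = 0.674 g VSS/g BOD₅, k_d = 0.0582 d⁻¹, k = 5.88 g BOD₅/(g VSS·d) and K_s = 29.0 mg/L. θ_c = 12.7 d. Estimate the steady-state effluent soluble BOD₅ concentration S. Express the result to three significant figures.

S ≈ 1.04 mg/L

From the Monod/SRT balance for a CMAS, S = K_s·(1+k_d θ_c)/[θ_c·(Y k − k_d) − 1] = 29.0 × (1 + 0.0582 × 12.7) / [12.7 × (0.674 × 5.88 − 0.0582) − 1] = 50.44 / 48.59 = 1.038 mg/L.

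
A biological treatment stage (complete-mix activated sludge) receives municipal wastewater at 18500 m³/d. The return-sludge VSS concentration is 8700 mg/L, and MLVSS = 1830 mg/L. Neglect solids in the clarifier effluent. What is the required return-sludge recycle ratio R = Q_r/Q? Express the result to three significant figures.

R ≈ 0.266

R = Q_r/Q = X/(X_r − X) = 1830 / (8700 − 1830) = 0.2664.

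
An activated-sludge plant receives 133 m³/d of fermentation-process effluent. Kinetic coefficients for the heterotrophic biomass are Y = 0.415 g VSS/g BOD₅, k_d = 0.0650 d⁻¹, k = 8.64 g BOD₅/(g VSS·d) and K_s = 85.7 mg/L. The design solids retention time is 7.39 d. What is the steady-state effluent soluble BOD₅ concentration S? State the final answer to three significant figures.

S ≈ 5.07 mg/L

From the Monod/SRT balance for a CMAS, S = K_s·(1+k_d θ_c)/[θ_c·(Y k − k_d) − 1] = 85.7 × (1 + 0.0650 × 7.39) / [7.39 × (0.415 × 8.64 − 0.0650) − 1] = 126.9 / 25.02 = 5.071 mg/L.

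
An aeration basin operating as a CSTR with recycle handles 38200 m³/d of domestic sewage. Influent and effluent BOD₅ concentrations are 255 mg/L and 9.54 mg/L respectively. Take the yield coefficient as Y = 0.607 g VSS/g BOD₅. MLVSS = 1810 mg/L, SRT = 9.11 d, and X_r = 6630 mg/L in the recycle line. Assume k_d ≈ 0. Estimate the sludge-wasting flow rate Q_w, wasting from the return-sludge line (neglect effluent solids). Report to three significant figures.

Biomass mass balance (decay neglected): V·X = Y·Q·(S₀ − S)·θ_c, so V = 0.607 × 38200 × (255 − 9.54) × 9.11 / 1810 = 28647 m³.
θ_c = V·X/(Q_w·X_r) when wasting from the recycle, so Q_w = V·X/(θ_c·X_r) = 28647 × 1810 / (9.11 × 6630) = 858.5 m³/d.

Q_w ≈ 858 m³/d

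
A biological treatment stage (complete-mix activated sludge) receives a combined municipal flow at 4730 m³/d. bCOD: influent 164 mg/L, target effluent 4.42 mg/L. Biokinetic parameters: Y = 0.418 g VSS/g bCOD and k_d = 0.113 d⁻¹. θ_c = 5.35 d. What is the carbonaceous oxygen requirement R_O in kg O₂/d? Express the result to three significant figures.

R_O ≈ 476 kg O₂/d

Observed yield with endogenous decay: Y_obs = Y / (1 + k_d·θ_c) = 0.418 / (1 + 0.113 × 5.35) = 0.418 / 1.605 = 0.2605 g VSS/g bCOD.
ΔS = 164 − 4.42 = 159.6 mg/L, so the substrate removal rate is 4730 × 159.6/1000 = 754.8 kg bCOD/d.
Biomass synthesised: P_X = Y_obs × 754.8 = 196.6 kg VSS/d.
Carbonaceous O₂ demand = substrate oxidised − cell-mass equivalent = 754.8 − 1.42 × 196.6 = 475.6 kg O₂/d.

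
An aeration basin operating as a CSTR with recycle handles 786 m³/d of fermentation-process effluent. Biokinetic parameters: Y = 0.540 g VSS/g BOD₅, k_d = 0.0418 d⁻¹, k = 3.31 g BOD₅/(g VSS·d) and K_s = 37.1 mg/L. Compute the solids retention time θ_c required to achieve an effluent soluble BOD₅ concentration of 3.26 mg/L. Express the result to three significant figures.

From 1/θ_c = Y·k·S/(K_s + S) − k_d: Y·k·S/(K_s+S) = 0.540 × 3.31 × 3.26 / (37.1 + 3.26) = 0.1444 d⁻¹.
Then 1/θ_c = μ − k_d = 0.1444 − 0.0418 = 0.1026 d⁻¹, giving θ_c = 9.749 d.

θ_c ≈ 9.75 d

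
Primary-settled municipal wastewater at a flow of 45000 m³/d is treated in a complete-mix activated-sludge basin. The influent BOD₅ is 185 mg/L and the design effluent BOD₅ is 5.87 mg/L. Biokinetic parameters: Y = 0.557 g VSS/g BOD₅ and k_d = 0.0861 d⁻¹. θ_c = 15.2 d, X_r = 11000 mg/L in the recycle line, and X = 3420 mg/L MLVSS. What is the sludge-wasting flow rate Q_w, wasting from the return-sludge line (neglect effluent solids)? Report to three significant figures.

Q_w ≈ 177 m³/d

Rearranging the biomass balance for a CMAS with decay, V = Y·Q·ΔS·θ_c / [X·(1+k_d θ_c)] = 0.557 × 45000 × (185 − 5.87) × 15.2 / [3420 × (1 + 0.0861 × 15.2)] = 6.82×10^7 / 7896 = 8643 m³.
Wasting from the return line (neglecting effluent solids): Q_w = V·X / (θ_c·X_r) = 8643 × 3420 / (15.2 × 11000) = 176.8 m³/d.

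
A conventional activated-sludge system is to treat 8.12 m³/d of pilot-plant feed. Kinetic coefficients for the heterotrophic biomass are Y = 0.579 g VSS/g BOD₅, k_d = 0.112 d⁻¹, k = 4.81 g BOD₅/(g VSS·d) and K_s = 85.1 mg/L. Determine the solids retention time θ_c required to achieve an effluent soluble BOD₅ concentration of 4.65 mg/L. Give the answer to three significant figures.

θ_c ≈ 31.0 d

From 1/θ_c = Y·k·S/(K_s + S) − k_d: Y·k·S/(K_s+S) = 0.579 × 4.81 × 4.65 / (85.1 + 4.65) = 0.1443 d⁻¹.
Then 1/θ_c = μ − k_d = 0.1443 − 0.112 = 0.03229 d⁻¹, giving θ_c = 30.97 d.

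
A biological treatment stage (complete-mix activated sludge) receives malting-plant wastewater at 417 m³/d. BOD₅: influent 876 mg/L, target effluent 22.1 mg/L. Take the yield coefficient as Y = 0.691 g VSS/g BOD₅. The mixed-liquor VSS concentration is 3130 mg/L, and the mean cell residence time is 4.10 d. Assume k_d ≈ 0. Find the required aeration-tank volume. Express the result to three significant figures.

Biomass mass balance (decay neglected): V·X = Y·Q·(S₀ − S)·θ_c, so V = 0.691 × 417 × (876 − 22.1) × 4.10 / 3130 = 322.3 m³.

V ≈ 322 m³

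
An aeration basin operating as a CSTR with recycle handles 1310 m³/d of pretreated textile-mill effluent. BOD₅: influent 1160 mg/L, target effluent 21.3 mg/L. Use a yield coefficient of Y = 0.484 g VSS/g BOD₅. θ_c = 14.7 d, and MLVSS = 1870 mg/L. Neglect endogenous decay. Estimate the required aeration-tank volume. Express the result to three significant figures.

With k_d = 0 the design equation reduces to V = Y Q (S₀−S) θ_c / X = 0.484 × 1310 × (1160 − 21.3) × 14.7 / 1870 = 5675 m³.

V ≈ 5680 m³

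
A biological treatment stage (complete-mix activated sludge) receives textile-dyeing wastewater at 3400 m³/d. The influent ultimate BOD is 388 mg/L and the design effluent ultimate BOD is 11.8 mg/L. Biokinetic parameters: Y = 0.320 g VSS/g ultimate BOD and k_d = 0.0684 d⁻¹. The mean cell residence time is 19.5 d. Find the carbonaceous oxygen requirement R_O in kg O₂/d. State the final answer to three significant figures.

R_O ≈ 1030 kg O₂/d

Correct the yield for decay: Y_obs = Y/(1 + k_d θ_c) = 0.320 / (1 + 0.0684 × 19.5) = 0.320 / 2.334 = 0.1371.
Mass of ultimate BOD removed per day: Q(S₀ − S) = 3400 × 376.2 g/m³ = 1279 kg/d.
Net sludge production P_X = 0.1371 × 1279 = 175.4 kg VSS/d.
R_O = Q·(S₀ − S) − 1.42·P_X = 1279 − 1.42 × 175.4 = 1030 kg O₂/d.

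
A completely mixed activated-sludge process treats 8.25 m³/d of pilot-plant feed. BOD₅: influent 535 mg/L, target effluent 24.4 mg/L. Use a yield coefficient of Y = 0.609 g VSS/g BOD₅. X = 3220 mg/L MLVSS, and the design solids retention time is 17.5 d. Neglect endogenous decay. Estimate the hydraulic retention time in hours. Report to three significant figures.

τ ≈ 40.6 h

V·X = Y·Q·ΔS·θ_c gives V = 0.609 × 8.25 × (535 − 24.4) × 17.5 / 3220 = 13.94 m³.
HRT = V/Q = 13.94 m³ / 8.25 m³·d⁻¹ = 1.690 d × 24 = 40.56 h.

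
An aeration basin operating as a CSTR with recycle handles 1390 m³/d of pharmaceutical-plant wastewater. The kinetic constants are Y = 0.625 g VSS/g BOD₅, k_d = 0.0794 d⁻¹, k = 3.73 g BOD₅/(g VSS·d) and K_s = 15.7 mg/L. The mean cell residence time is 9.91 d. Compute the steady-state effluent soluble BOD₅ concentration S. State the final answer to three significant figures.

From the Monod/SRT balance for a CMAS, S = K_s·(1+k_d θ_c)/[θ_c·(Y k − k_d) − 1] = 15.7 × (1 + 0.0794 × 9.91) / [9.91 × (0.625 × 3.73 − 0.0794) − 1] = 28.05 / 21.32 = 1.316 mg/L.

S ≈ 1.32 mg/L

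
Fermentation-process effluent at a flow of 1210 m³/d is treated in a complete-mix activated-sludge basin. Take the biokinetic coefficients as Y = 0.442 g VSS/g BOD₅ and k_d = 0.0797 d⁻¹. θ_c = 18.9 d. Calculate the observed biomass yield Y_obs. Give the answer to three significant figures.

The observed yield is Y_obs = Y/(1 + k_d·θ_c) = 0.442 / (1 + 0.0797 × 18.9) = 0.442 / 2.506 = 0.1764 g VSS per g BOD₅ removed.

Y_obs ≈ 0.176 g VSS/g BOD₅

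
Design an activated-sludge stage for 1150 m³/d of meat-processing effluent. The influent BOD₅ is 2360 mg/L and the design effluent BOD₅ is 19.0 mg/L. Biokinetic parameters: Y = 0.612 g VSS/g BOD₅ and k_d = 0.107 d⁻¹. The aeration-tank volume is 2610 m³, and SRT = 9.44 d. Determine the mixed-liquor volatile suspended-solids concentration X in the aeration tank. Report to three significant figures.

X ≈ 2960 mg/L

X = Y·Q·ΔS·θ_c / [V·(1 + k_d θ_c)] = 0.612 × 1150 × (2360 − 19.0) × 9.44 / [2610 × (1 + 0.107 × 9.44)] = 2965 mg/L.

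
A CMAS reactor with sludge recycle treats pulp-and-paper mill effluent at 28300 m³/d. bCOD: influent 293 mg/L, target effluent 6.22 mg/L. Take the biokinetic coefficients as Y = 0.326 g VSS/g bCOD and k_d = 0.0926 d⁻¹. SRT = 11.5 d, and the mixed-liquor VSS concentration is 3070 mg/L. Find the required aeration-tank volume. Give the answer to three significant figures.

Rearranging the biomass balance for a CMAS with decay, V = Y·Q·ΔS·θ_c / [X·(1+k_d θ_c)] = 0.326 × 28300 × (293 − 6.22) × 11.5 / [3070 × (1 + 0.0926 × 11.5)] = 3.04×10^7 / 6339 = 4800 m³.

V ≈ 4800 m³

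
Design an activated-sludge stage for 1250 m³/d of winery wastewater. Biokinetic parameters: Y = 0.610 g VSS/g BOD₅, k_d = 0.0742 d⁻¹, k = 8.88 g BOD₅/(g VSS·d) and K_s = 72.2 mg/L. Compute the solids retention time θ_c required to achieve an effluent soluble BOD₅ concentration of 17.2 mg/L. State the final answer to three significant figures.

θ_c ≈ 1.03 d

From 1/θ_c = Y·k·S/(K_s + S) − k_d: Y·k·S/(K_s+S) = 0.610 × 8.88 × 17.2 / (72.2 + 17.2) = 1.042 d⁻¹.
Then 1/θ_c = μ − k_d = 1.042 − 0.0742 = 0.9680 d⁻¹, giving θ_c = 1.033 d.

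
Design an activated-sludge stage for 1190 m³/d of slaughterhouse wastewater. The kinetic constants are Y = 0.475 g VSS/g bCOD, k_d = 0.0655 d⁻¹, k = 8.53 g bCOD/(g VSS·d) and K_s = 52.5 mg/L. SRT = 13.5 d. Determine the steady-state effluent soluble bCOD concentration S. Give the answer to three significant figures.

Effluent substrate depends only on kinetics and SRT: S = K_s(1 + k_d θ_c) / [θ_c(Yk − k_d) − 1] = 52.5 × (1 + 0.0655 × 13.5) / [13.5 × (0.475 × 8.53 − 0.0655) − 1] = 98.92 / 52.81 = 1.873 mg/L.

S ≈ 1.87 mg/L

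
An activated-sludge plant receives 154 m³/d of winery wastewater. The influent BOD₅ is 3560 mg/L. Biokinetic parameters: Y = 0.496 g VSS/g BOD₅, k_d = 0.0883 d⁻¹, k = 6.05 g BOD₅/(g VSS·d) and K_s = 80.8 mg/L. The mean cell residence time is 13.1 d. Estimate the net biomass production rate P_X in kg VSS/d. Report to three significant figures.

Effluent substrate depends only on kinetics and SRT: S = K_s(1 + k_d θ_c) / [θ_c(Yk − k_d) − 1] = 80.8 × (1 + 0.0883 × 13.1) / [13.1 × (0.496 × 6.05 − 0.0883) − 1] = 174.3 / 37.15 = 4.690 mg/L.
Observed yield with endogenous decay: Y_obs = Y / (1 + k_d·θ_c) = 0.496 / (1 + 0.0883 × 13.1) = 0.496 / 2.157 = 0.2300 g VSS/g BOD₅.
Substrate removed = Q·(S₀ − S) = 154 m³/d × (3560 − 4.69) g/m³ = 5.48×10^5 g/d = 547.5 kg/d.
Biomass produced: P_X = Y_obs·Q·ΔS = 0.2300 × 547.5 ≈ 125.9 kg VSS/d.

P_X ≈ 126 kg VSS/d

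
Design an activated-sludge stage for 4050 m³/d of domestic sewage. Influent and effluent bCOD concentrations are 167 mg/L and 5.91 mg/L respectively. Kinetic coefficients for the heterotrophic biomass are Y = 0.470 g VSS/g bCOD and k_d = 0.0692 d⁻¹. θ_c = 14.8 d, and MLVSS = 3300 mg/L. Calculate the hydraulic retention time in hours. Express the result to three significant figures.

τ ≈ 4.03 h

Rearranging the biomass balance for a CMAS with decay, V = Y·Q·ΔS·θ_c / [X·(1+k_d θ_c)] = 0.470 × 4050 × (167 − 5.91) × 14.8 / [3300 × (1 + 0.0692 × 14.8)] = 4.54×10^6 / 6680 = 679.4 m³.
τ = V/Q = 679.4/4050 = 0.1678 d, or 4.026 h.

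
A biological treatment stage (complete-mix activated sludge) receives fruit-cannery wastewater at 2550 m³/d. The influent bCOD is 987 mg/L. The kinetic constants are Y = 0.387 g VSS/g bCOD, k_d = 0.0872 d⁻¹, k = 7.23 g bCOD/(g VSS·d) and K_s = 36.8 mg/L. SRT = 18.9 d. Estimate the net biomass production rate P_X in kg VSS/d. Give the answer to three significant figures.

P_X ≈ 367 kg VSS/d

From the Monod/SRT balance for a CMAS, S = K_s·(1+k_d θ_c)/[θ_c·(Y k − k_d) − 1] = 36.8 × (1 + 0.0872 × 18.9) / [18.9 × (0.387 × 7.23 − 0.0872) − 1] = 97.45 / 50.23 = 1.940 mg/L.
Y_obs = Y / (1 + k_d θ_c) = 0.387 / (1 + 0.0872 × 18.9) = 0.387 / 2.648 = 0.1461.
Q·(S₀ − S) = 2550 × (987 − 1.94) × 10⁻³ = 2512 kg/d removed.
Biomass produced: P_X = Y_obs·Q·ΔS = 0.1461 × 2512 ≈ 367.1 kg VSS/d.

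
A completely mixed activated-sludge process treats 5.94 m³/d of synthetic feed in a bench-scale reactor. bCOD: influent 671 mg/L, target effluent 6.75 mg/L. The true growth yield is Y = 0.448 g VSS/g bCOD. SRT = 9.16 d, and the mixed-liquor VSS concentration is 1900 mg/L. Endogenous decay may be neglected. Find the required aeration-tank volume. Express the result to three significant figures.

V·X = Y·Q·ΔS·θ_c gives V = 0.448 × 5.94 × (671 − 6.75) × 9.16 / 1900 = 8.522 m³.

V ≈ 8.52 m³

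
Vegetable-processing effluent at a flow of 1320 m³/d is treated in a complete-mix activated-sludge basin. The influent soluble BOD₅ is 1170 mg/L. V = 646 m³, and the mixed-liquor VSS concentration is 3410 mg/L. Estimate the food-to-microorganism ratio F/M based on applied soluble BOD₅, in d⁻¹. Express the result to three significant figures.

F/M = applied load / biomass = Q·S₀/(V·X) = 1320 × 1170 / (646.0 × 3410) = 0.7011 d⁻¹.

F/M ≈ 0.701 d⁻¹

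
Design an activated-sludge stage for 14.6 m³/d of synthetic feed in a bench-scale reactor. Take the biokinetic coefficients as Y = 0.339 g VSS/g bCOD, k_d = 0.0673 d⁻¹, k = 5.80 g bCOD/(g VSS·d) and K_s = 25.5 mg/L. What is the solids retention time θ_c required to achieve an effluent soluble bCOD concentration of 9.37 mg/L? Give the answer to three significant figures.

At the target effluent, Y k S/(K_s+S) = 0.339×5.80×9.37/34.87 = 0.5283 d⁻¹.
1/θ_c = 0.5283 − 0.0673 = 0.4610 d⁻¹, so θ_c = 2.169 d.

θ_c ≈ 2.17 d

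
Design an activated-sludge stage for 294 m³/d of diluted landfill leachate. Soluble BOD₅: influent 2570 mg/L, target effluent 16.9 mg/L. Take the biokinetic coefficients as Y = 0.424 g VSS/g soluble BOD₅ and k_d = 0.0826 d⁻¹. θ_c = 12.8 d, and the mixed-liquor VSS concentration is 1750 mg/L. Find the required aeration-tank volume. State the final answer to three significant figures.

Rearranging the biomass balance for a CMAS with decay, V = Y·Q·ΔS·θ_c / [X·(1+k_d θ_c)] = 0.424 × 294 × (2570 − 16.9) × 12.8 / [1750 × (1 + 0.0826 × 12.8)] = 4.07×10^6 / 3600 = 1132 m³.

V ≈ 1130 m³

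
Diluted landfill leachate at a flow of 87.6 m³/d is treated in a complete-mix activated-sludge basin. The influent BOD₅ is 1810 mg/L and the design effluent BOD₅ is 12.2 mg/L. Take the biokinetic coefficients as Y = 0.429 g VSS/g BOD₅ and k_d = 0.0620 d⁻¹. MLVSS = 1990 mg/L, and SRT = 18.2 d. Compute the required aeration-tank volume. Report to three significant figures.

Rearranging the biomass balance for a CMAS with decay, V = Y·Q·ΔS·θ_c / [X·(1+k_d θ_c)] = 0.429 × 87.6 × (1810 − 12.2) × 18.2 / [1990 × (1 + 0.0620 × 18.2)] = 1.23×10^6 / 4236 = 290.3 m³.

V ≈ 290 m³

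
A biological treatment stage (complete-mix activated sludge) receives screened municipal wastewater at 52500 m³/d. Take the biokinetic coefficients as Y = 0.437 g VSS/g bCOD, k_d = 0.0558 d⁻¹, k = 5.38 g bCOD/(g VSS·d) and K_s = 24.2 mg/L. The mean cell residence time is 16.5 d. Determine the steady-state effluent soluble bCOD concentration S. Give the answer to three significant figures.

Effluent substrate depends only on kinetics and SRT: S = K_s(1 + k_d θ_c) / [θ_c(Yk − k_d) − 1] = 24.2 × (1 + 0.0558 × 16.5) / [16.5 × (0.437 × 5.38 − 0.0558) − 1] = 46.48 / 36.87 = 1.261 mg/L.

S ≈ 1.26 mg/L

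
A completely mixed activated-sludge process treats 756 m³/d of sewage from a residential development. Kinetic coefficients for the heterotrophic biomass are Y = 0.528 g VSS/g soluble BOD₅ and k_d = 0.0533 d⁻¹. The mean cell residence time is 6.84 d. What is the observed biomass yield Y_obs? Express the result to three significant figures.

Observed yield with endogenous decay: Y_obs = Y / (1 + k_d·θ_c) = 0.528 / (1 + 0.0533 × 6.84) = 0.528 / 1.365 = 0.3869 g VSS/g soluble BOD₅.

Y_obs ≈ 0.387 g VSS/g soluble BOD₅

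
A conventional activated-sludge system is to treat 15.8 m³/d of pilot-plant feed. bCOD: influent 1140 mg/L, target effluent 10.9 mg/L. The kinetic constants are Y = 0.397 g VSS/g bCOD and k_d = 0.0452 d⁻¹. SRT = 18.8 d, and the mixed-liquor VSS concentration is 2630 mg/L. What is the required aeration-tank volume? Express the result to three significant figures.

From the SRT design equation V = Y Q (S₀−S) θ_c / [X (1 + k_d θ_c)] = 0.397 × 15.8 × (1140 − 10.9) × 18.8 / [2630 × (1 + 0.0452 × 18.8)] = 1.33×10^5 / 4865 = 27.37 m³.

V ≈ 27.4 m³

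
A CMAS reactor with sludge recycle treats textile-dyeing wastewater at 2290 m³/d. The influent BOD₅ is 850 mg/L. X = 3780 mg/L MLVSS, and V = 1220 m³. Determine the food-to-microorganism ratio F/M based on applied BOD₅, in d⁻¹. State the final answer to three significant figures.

F/M ≈ 0.422 d⁻¹

F/M = Q·S₀ / (V·X) = 2290 × 850 / (1220 × 3780) = 0.4221 g BOD₅·(g VSS·d)⁻¹.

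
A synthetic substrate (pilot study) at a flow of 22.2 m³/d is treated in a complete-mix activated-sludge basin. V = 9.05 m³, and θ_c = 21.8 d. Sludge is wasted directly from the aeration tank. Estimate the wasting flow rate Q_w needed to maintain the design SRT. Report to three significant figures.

Wasting from the aeration tank: Q_w = V / θ_c = 9.050 / 21.8 = 0.4151 m³/d.

Q_w ≈ 0.415 m³/d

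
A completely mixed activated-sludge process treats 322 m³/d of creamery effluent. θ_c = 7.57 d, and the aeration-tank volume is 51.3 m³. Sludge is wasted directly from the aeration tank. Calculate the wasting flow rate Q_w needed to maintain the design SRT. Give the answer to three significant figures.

Q_w ≈ 6.78 m³/d

For wasting at MLVSS concentration, Q_w = V/θ_c = 51.30/7.57 = 6.777 m³/d.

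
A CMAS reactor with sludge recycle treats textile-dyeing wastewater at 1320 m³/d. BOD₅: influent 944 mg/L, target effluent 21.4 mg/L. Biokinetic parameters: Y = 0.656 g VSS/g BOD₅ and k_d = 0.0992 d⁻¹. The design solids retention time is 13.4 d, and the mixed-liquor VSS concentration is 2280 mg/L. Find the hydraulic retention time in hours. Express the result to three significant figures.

τ ≈ 36.7 h

Rearranging the biomass balance for a CMAS with decay, V = Y·Q·ΔS·θ_c / [X·(1+k_d θ_c)] = 0.656 × 1320 × (944 − 21.4) × 13.4 / [2280 × (1 + 0.0992 × 13.4)] = 1.07×10^7 / 5311 = 2016 m³.
τ = V/Q = 2016/1320 = 1.527 d, or 36.65 h.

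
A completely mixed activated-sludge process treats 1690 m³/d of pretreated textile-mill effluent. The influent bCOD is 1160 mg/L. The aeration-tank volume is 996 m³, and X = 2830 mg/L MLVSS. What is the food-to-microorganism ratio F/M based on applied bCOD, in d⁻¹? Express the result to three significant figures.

F/M ≈ 0.696 d⁻¹

F/M = Q·S₀ / (V·X) = 1690 × 1160 / (996.0 × 2830) = 0.6955 g bCOD·(g VSS·d)⁻¹.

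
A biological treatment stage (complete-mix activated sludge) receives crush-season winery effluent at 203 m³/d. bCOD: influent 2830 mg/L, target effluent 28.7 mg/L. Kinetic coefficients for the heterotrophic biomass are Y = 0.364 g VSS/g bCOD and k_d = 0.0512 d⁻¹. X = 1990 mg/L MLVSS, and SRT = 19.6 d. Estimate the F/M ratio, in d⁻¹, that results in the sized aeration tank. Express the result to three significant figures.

Rearranging the biomass balance for a CMAS with decay, V = Y·Q·ΔS·θ_c / [X·(1+k_d θ_c)] = 0.364 × 203 × (2830 − 28.7) × 19.6 / [1990 × (1 + 0.0512 × 19.6)] = 4.06×10^6 / 3987 = 1018 m³.
F/M = applied load / biomass = Q·S₀/(V·X) = 203 × 2830 / (1018 × 1990) = 0.2837 d⁻¹.

F/M ≈ 0.284 d⁻¹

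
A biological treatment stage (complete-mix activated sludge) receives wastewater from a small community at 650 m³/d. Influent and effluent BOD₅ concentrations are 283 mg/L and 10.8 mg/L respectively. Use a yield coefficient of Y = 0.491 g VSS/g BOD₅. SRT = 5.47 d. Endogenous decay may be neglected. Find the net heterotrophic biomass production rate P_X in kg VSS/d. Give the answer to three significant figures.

With endogenous decay neglected, the observed yield equals the true yield: Y_obs = Y = 0.491 g VSS/g BOD₅.
ΔS = 283 − 10.8 = 272.2 mg/L, so the substrate removal rate is 650 × 272.2/1000 = 176.9 kg BOD₅/d.
So the net sludge growth is P_X = 0.4910 × 176.9 = 86.87 kg VSS/d.

P_X ≈ 86.9 kg VSS/d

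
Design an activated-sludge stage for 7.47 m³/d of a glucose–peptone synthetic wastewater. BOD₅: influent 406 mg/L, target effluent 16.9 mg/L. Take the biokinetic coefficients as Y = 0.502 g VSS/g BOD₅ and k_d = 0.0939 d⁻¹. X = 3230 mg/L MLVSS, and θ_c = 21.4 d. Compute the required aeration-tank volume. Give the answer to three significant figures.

V ≈ 3.21 m³

From the SRT design equation V = Y Q (S₀−S) θ_c / [X (1 + k_d θ_c)] = 0.502 × 7.47 × (406 − 16.9) × 21.4 / [3230 × (1 + 0.0939 × 21.4)] = 3.12×10^4 / 9721 = 3.212 m³.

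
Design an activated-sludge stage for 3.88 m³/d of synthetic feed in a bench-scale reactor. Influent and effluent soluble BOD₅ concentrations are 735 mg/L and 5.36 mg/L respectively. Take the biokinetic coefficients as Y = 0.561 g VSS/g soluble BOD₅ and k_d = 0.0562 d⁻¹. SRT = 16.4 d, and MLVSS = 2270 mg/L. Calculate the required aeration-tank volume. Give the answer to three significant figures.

From the SRT design equation V = Y Q (S₀−S) θ_c / [X (1 + k_d θ_c)] = 0.561 × 3.88 × (735 − 5.36) × 16.4 / [2270 × (1 + 0.0562 × 16.4)] = 2.6×10^4 / 4362 = 5.971 m³.

V ≈ 5.97 m³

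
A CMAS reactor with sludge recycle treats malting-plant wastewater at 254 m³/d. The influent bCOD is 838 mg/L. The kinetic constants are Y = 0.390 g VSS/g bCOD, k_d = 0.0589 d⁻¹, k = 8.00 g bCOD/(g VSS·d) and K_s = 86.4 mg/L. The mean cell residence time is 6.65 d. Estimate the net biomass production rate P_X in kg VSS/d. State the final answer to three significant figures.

For a completely mixed reactor with recycle the Lawrence–McCarty relation gives S = K_s·(1 + k_d·θ_c) / [θ_c·(Y·k − k_d) − 1] = 86.4 × (1 + 0.0589 × 6.65) / [6.65 × (0.390 × 8.00 − 0.0589) − 1] = 120.2 / 19.36 = 6.212 mg/L.
The observed yield is Y_obs = Y/(1 + k_d·θ_c) = 0.390 / (1 + 0.0589 × 6.65) = 0.390 / 1.392 = 0.2802 g VSS per g bCOD removed.
Mass of bCOD removed per day: Q(S₀ − S) = 254 × 831.8 g/m³ = 211.3 kg/d.
So the net sludge growth is P_X = 0.2802 × 211.3 = 59.21 kg VSS/d.

P_X ≈ 59.2 kg VSS/d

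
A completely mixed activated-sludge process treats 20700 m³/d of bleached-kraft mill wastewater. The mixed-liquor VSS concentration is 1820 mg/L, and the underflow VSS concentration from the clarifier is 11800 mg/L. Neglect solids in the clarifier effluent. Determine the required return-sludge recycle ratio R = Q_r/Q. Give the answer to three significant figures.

R ≈ 0.182

Mass balance around the secondary clarifier (neglecting effluent solids): R = X / (X_r − X) = 1820 / (11800 − 1820) = 0.1824.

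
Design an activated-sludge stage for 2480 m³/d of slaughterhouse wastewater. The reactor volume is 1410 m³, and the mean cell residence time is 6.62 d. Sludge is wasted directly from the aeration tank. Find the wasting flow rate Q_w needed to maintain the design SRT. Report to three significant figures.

For wasting at MLVSS concentration, Q_w = V/θ_c = 1410/6.62 = 213.0 m³/d.

Q_w ≈ 213 m³/d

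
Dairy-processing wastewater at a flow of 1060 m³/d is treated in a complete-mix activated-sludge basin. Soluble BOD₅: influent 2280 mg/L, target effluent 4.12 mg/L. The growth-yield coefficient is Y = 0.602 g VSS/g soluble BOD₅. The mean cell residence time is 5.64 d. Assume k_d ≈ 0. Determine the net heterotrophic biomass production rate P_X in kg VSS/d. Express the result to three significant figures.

With endogenous decay neglected, the observed yield equals the true yield: Y_obs = Y = 0.602 g VSS/g soluble BOD₅.
Mass of soluble BOD₅ removed per day: Q(S₀ − S) = 1060 × 2276 g/m³ = 2412 kg/d.
Biomass produced: P_X = Y_obs·Q·ΔS = 0.6020 × 2412 ≈ 1452 kg VSS/d.

P_X ≈ 1450 kg VSS/d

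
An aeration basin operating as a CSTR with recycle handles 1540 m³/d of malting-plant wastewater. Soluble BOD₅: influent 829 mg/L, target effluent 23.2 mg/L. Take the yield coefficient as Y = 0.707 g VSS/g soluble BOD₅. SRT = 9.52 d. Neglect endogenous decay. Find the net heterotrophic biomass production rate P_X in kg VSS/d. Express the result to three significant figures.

P_X ≈ 877 kg VSS/d

No decay correction is needed, so Y_obs = Y = 0.707.
Mass of soluble BOD₅ removed per day: Q(S₀ − S) = 1540 × 805.8 g/m³ = 1241 kg/d.
So the net sludge growth is P_X = 0.7070 × 1241 = 877.3 kg VSS/d.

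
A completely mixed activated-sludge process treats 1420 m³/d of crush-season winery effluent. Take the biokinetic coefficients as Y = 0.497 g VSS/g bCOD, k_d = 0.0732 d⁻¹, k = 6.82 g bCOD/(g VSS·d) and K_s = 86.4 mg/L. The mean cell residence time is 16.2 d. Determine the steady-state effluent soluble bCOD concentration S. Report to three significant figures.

S ≈ 3.58 mg/L

For a completely mixed reactor with recycle the Lawrence–McCarty relation gives S = K_s·(1 + k_d·θ_c) / [θ_c·(Y·k − k_d) − 1] = 86.4 × (1 + 0.0732 × 16.2) / [16.2 × (0.497 × 6.82 − 0.0732) − 1] = 188.9 / 52.72 = 3.582 mg/L.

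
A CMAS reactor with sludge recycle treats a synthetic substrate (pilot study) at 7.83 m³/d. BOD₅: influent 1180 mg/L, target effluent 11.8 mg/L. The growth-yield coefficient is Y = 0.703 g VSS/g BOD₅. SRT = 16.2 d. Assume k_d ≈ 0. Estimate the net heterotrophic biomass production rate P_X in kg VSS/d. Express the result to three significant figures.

Since k_d ≈ 0, Y_obs = Y = 0.703 g VSS/g BOD₅.
Substrate removed = Q·(S₀ − S) = 7.83 m³/d × (1180 − 11.8) g/m³ = 9.15×10^3 g/d = 9.147 kg/d.
So the net sludge growth is P_X = 0.7030 × 9.147 = 6.430 kg VSS/d.

P_X ≈ 6.43 kg VSS/d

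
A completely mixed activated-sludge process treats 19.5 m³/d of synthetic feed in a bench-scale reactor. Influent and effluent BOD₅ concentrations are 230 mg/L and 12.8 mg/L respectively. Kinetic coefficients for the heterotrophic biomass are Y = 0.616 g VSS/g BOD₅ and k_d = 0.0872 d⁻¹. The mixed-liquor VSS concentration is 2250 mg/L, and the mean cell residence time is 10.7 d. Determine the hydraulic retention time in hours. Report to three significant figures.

τ ≈ 7.90 h

Rearranging the biomass balance for a CMAS with decay, V = Y·Q·ΔS·θ_c / [X·(1+k_d θ_c)] = 0.616 × 19.5 × (230 − 12.8) × 10.7 / [2250 × (1 + 0.0872 × 10.7)] = 2.79×10^4 / 4349 = 6.419 m³.
τ = V/Q = 6.419/19.5 = 0.3292 d, or 7.900 h.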